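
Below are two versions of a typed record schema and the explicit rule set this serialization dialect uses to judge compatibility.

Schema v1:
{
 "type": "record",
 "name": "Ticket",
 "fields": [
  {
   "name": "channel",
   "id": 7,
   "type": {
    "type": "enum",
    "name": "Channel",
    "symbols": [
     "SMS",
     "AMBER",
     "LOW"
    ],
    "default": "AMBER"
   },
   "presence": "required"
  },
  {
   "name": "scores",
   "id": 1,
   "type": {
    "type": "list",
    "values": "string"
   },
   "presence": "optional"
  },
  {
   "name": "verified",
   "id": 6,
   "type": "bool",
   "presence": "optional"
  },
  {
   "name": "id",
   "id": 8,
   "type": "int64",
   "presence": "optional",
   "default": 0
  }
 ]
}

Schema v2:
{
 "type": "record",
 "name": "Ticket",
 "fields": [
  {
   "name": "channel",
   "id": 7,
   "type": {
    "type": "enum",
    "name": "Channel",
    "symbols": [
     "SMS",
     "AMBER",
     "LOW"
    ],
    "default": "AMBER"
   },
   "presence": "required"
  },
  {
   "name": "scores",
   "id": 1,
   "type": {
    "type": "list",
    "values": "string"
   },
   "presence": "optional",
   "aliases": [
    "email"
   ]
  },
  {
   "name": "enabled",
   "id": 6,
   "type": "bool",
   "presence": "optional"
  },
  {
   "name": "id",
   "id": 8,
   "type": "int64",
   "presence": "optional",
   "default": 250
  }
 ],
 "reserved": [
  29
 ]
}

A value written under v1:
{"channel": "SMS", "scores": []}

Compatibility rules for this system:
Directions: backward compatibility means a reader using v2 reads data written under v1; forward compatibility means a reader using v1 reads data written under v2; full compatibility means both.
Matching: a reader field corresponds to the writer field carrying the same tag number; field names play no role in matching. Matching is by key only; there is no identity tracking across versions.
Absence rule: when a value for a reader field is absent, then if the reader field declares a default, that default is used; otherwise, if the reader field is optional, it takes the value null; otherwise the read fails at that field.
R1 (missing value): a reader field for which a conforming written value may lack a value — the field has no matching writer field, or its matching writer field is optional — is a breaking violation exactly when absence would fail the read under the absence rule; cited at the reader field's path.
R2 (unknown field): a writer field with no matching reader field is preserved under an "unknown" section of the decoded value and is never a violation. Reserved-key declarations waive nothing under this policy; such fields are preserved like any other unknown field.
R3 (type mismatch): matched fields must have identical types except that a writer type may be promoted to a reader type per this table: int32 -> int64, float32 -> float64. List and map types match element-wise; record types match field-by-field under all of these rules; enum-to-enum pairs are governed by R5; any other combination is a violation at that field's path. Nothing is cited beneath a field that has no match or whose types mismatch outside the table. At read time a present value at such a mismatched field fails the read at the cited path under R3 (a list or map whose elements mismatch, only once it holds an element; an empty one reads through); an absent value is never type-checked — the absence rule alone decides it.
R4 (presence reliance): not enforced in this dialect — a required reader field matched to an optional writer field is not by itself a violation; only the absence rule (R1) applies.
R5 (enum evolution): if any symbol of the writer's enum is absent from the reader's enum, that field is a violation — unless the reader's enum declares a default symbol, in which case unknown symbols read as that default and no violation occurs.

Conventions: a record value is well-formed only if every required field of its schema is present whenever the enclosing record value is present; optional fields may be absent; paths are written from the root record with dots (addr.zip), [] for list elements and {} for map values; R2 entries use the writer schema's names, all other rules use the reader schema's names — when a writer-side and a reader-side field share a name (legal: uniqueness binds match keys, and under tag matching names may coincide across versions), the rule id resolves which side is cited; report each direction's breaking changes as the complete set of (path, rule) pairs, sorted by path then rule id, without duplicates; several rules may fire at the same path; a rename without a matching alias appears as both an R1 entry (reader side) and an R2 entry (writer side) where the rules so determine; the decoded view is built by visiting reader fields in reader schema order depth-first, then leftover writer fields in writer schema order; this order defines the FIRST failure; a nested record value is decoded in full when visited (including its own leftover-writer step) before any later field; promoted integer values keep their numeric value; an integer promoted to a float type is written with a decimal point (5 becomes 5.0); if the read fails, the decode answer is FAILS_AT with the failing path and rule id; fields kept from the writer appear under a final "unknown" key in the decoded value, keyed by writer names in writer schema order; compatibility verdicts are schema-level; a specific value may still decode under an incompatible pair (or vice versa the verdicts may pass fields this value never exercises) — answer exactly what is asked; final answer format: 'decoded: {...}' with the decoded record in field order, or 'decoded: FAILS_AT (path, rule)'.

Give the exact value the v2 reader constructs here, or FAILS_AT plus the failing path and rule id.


decoded: {"channel": "SMS", "scores": [], "enabled": null, "id": 250}

in Ticket below, arrows point writer -> reader
decode walk for Ticket under reader schema v2:
  channel := "SMS"
  scores := []
  enabled := null (not supplied -> null)
  id := 250 (no value, default fills)
  => decoded: {"channel": "SMS", "scores": [], "enabled": null, "id": 250}


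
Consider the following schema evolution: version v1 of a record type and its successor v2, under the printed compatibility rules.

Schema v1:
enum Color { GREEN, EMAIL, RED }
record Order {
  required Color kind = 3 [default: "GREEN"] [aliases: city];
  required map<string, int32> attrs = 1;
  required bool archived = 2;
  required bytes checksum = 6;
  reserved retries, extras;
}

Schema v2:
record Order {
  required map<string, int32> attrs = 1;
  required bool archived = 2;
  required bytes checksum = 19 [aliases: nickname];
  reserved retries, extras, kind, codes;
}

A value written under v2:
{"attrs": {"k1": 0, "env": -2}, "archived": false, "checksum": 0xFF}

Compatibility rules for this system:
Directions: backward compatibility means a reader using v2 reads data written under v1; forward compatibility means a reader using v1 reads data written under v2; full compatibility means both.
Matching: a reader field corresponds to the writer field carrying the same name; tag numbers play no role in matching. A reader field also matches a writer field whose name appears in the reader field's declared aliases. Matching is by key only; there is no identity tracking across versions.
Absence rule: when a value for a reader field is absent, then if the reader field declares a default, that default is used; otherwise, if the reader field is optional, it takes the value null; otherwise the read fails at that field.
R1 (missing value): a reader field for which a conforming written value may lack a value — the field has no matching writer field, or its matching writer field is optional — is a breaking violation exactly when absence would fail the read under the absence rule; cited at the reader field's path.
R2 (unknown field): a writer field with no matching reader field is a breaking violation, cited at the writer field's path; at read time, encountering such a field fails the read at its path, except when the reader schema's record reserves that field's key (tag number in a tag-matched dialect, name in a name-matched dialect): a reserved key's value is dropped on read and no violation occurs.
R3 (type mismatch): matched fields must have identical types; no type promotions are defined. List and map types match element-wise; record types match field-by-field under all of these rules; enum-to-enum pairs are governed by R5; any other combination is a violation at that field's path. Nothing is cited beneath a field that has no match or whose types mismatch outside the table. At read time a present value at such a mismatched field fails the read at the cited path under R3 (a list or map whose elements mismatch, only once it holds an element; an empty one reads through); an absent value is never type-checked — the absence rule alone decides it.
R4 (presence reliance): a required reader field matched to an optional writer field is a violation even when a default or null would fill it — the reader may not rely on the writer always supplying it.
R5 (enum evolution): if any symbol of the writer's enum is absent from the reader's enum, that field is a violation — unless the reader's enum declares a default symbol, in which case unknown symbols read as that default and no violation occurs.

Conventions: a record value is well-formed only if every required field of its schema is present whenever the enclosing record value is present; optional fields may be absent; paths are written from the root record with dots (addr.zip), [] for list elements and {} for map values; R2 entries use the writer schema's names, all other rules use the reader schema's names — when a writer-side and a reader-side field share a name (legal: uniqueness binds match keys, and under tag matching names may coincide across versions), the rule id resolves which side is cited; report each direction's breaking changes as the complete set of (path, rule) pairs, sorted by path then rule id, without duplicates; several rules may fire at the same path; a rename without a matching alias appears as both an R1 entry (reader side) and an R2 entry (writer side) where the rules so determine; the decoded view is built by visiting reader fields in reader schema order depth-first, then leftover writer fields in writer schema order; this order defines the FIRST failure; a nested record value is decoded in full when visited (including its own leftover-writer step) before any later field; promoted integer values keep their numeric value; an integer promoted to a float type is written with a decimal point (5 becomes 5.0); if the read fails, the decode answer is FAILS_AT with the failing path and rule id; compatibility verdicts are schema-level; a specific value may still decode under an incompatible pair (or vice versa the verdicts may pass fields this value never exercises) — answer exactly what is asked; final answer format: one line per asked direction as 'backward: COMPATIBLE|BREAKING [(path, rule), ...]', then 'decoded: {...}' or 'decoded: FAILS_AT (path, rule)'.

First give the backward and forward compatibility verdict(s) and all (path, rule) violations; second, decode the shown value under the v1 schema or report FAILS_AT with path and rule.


arrows below run writer -> reader for Order
backward pass over Order, reader schema v2, writer schema v1:
  attrs: paired with writer attrs (map<string, int32> -> map<string, int32>; writer required)
  archived: paired with writer archived (bool -> bool; writer required)
  checksum: paired with writer checksum (bytes -> bytes; writer required)
  writer kind: unknown to reader
  nothing fires on Order: backward is COMPATIBLE
forward pass over Order, reader schema v1, writer schema v2:
  kind: no writer-side match
  attrs: paired with writer attrs (map<string, int32> -> map<string, int32>; writer required)
  archived: paired with writer archived (bool -> bool; writer required)
  checksum: paired with writer checksum (bytes -> bytes; writer required)
  nothing fires on Order: forward is COMPATIBLE
decode walk for Order under reader schema v1:
  kind := "GREEN" (no value, default fills)
  attrs := {"k1": 0, "env": -2}
  archived := false
  checksum := 0xFF
  => decoded: {"kind": "GREEN", "attrs": {"k1": 0, "env": -2}, "archived": false, "checksum": 0xFF}

backward: COMPATIBLE []; forward: COMPATIBLE []; decoded: {"kind": "GREEN", "attrs": {"k1": 0, "env": -2}, "archived": false, "checksum": 0xFF}


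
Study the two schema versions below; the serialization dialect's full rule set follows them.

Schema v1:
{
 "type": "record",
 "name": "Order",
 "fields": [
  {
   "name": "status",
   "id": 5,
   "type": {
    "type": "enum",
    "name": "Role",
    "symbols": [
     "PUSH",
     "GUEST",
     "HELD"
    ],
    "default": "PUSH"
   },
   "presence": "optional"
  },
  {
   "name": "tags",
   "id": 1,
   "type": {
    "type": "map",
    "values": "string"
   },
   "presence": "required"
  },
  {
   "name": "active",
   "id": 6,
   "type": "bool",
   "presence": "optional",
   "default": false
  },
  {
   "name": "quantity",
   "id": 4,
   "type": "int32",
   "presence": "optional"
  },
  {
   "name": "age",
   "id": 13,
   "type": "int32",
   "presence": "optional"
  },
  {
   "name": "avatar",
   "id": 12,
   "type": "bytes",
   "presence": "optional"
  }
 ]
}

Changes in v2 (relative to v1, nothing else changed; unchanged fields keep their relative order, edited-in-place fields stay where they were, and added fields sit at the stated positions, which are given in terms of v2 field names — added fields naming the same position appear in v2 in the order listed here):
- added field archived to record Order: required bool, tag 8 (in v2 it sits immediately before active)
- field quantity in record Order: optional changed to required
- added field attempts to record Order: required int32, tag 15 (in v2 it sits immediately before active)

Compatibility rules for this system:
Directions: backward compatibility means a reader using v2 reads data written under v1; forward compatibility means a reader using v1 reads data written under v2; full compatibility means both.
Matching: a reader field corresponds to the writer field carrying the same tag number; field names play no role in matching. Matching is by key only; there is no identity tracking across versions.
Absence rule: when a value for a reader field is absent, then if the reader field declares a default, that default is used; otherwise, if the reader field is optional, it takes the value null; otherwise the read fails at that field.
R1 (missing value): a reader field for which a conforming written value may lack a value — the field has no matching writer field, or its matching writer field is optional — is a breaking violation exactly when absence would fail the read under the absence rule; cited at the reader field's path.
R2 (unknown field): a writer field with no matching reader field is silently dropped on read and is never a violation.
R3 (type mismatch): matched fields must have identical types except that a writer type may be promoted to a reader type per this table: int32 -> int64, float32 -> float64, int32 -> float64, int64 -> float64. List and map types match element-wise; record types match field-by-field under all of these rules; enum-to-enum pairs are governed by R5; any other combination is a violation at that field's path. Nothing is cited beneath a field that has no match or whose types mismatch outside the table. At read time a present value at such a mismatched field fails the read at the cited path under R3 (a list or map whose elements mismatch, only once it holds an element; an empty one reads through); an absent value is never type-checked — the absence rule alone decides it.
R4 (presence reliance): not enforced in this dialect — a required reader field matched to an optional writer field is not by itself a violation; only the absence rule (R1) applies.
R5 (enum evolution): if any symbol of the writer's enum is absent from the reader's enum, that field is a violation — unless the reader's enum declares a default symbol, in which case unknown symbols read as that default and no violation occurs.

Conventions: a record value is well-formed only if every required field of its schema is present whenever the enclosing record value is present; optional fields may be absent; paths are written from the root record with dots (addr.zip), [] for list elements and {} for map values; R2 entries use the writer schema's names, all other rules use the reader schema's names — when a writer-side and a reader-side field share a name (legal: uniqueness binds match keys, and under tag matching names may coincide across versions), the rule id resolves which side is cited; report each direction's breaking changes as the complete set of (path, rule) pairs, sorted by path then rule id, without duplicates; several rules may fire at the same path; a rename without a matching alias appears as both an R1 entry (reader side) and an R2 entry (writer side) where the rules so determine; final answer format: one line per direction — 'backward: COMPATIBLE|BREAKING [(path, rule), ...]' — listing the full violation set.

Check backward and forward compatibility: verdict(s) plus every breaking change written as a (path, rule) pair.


backward: BREAKING [(archived, R1), (attempts, R1), (quantity, R1)]; forward: COMPATIBLE []

the writer's type comes first in each Order pair
checking backward for Order: reader v2 against writer v1:
  status <- status (Role -> Role, writer optional)
  tags <- tags (map<string, string> -> map<string, string>, writer required)
  archived: no writer-side match
  attempts: no writer-side match
  active <- active (bool -> bool, writer optional)
  quantity <- quantity (int32 -> int32, writer optional)
  age <- age (int32 -> int32, writer optional)
  avatar <- avatar (bytes -> bytes, writer optional)
  breaking: (archived, R1)
  breaking: (attempts, R1)
  breaking: (quantity, R1)
  => backward: BREAKING (3)
checking forward for Order: reader v1 against writer v2:
  status <- status (Role -> Role, writer optional)
  tags <- tags (map<string, string> -> map<string, string>, writer required)
  active <- active (bool -> bool, writer optional)
  quantity <- quantity (int32 -> int32, writer required)
  age <- age (int32 -> int32, writer optional)
  avatar <- avatar (bytes -> bytes, writer optional)
  writer field archived has no reader counterpart
  writer field attempts has no reader counterpart
  => forward verdict for Order: COMPATIBLE, no violations


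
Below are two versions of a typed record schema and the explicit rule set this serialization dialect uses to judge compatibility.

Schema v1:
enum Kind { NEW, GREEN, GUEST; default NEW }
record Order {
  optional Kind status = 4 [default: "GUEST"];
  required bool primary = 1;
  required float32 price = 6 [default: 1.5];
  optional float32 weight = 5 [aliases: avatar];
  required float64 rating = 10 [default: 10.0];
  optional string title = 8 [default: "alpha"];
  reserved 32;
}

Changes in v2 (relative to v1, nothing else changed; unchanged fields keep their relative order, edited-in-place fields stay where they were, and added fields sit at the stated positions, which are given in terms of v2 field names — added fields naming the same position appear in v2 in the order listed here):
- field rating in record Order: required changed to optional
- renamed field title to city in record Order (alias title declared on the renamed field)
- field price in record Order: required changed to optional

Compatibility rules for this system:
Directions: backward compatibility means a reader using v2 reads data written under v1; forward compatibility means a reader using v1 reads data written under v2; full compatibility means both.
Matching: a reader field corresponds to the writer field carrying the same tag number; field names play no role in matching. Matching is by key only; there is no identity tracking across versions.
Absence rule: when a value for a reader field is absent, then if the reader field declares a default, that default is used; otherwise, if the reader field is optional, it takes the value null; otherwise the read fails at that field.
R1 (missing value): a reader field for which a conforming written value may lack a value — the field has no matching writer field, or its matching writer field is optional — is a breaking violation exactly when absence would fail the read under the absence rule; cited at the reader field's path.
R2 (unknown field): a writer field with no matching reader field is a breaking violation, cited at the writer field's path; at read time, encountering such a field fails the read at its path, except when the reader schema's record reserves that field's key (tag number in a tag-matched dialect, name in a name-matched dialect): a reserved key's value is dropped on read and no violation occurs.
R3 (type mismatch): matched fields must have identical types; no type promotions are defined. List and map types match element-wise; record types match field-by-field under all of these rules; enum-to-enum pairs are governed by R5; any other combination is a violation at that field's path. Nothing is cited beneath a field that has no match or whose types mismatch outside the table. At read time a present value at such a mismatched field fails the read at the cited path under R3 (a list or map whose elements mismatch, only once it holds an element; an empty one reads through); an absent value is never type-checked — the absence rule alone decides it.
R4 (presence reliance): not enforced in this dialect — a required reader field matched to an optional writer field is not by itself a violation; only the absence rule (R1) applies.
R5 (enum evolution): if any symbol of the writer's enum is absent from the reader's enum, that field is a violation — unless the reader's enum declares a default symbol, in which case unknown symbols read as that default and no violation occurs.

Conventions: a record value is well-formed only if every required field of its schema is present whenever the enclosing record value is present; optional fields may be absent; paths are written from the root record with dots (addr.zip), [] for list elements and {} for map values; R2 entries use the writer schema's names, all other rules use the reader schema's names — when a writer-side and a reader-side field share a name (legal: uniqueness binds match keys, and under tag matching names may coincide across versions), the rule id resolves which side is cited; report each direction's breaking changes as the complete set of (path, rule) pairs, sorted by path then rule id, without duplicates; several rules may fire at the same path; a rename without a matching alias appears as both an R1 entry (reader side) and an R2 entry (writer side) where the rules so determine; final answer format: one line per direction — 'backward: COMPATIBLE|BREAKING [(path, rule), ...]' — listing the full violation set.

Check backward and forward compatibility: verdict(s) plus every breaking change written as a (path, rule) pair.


each type pair in Order: writer, then reader
backward analysis of Order with v2 as reader and v1 as writer:
  writer optional, Kind -> Kind: reader status maps from writer status
  writer required, bool -> bool: reader primary maps from writer primary
  writer required, float32 -> float32: reader price maps from writer price
  writer optional, float32 -> float32: reader weight maps from writer weight
  writer required, float64 -> float64: reader rating maps from writer rating
  writer optional, string -> string: reader city maps from writer title
  => backward: COMPATIBLE
forward analysis of Order with v1 as reader and v2 as writer:
  writer optional, Kind -> Kind: reader status maps from writer status
  writer required, bool -> bool: reader primary maps from writer primary
  writer optional, float32 -> float32: reader price maps from writer price
  writer optional, float32 -> float32: reader weight maps from writer weight
  writer optional, float64 -> float64: reader rating maps from writer rating
  writer optional, string -> string: reader title maps from writer city
  => forward: COMPATIBLE

backward: COMPATIBLE []; forward: COMPATIBLE []


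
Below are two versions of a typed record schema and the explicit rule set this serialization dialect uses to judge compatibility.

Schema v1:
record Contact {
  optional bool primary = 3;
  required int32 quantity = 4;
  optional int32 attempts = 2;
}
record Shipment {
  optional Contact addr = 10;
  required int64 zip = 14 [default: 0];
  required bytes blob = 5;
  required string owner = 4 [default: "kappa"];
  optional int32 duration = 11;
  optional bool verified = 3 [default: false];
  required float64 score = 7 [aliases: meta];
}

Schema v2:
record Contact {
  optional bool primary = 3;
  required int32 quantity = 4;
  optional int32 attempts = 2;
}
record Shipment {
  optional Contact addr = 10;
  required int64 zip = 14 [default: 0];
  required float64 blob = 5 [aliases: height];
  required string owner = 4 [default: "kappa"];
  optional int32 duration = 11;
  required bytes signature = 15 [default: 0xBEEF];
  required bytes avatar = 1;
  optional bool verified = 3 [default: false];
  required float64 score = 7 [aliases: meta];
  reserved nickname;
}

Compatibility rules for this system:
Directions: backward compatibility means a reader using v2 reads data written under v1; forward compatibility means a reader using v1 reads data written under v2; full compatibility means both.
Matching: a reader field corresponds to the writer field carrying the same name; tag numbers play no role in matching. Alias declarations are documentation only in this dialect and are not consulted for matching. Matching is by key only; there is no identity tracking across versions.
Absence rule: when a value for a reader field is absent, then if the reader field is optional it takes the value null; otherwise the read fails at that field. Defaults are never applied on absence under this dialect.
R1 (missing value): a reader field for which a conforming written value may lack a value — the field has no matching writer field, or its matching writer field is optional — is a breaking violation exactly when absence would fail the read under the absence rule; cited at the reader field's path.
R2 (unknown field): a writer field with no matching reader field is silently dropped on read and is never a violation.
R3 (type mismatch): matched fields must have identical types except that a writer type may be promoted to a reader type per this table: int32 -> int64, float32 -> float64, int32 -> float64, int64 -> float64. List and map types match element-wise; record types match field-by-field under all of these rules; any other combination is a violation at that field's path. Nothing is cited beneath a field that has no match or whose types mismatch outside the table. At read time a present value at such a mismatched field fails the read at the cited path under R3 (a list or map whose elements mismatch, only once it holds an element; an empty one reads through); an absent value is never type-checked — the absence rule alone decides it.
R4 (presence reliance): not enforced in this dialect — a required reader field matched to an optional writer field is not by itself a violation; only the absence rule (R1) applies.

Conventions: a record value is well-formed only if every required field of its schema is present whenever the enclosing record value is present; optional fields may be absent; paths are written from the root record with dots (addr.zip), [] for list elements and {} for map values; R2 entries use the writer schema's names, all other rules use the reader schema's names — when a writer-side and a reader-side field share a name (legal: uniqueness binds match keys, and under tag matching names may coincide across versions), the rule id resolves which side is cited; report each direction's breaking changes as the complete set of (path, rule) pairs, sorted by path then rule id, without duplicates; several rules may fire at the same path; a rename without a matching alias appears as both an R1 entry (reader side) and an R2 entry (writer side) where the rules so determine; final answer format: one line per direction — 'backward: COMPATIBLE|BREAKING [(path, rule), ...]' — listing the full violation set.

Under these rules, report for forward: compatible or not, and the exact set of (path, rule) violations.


in Shipment below, arrows point writer -> reader
forward pass over Shipment, reader schema v1, writer schema v2:
  writer optional, Contact -> Contact: reader addr maps from writer addr
  writer required, int64 -> int64: reader zip maps from writer zip
  writer required, float64 -> bytes: reader blob maps from writer blob
  writer required, string -> string: reader owner maps from writer owner
  writer optional, int32 -> int32: reader duration maps from writer duration
  writer optional, bool -> bool: reader verified maps from writer verified
  writer required, float64 -> float64: reader score maps from writer score
  signature (writer side), unknown to reader
  avatar (writer side), unknown to reader
  writer optional, bool -> bool: reader addr.primary maps from writer addr.primary
  writer required, int32 -> int32: reader addr.quantity maps from writer addr.quantity
  writer optional, int32 -> int32: reader addr.attempts maps from writer addr.attempts
  rule R3 violated at blob
  => forward verdict for Shipment: BREAKING, 1 violation(s)
the rest of the Shipment diff is inert for this question:
  added field signature to record Shipment: required bytes, tag 15, default 0xBEEF (in v2 it sits immediately before verified) -> its effect on Shipment is confined to the backward direction, not asked
  added field avatar to record Shipment: required bytes, tag 1 (in v2 it sits immediately before verified) -> its effect on Shipment is confined to the backward direction, not asked

forward: BREAKING [(blob, R3)]


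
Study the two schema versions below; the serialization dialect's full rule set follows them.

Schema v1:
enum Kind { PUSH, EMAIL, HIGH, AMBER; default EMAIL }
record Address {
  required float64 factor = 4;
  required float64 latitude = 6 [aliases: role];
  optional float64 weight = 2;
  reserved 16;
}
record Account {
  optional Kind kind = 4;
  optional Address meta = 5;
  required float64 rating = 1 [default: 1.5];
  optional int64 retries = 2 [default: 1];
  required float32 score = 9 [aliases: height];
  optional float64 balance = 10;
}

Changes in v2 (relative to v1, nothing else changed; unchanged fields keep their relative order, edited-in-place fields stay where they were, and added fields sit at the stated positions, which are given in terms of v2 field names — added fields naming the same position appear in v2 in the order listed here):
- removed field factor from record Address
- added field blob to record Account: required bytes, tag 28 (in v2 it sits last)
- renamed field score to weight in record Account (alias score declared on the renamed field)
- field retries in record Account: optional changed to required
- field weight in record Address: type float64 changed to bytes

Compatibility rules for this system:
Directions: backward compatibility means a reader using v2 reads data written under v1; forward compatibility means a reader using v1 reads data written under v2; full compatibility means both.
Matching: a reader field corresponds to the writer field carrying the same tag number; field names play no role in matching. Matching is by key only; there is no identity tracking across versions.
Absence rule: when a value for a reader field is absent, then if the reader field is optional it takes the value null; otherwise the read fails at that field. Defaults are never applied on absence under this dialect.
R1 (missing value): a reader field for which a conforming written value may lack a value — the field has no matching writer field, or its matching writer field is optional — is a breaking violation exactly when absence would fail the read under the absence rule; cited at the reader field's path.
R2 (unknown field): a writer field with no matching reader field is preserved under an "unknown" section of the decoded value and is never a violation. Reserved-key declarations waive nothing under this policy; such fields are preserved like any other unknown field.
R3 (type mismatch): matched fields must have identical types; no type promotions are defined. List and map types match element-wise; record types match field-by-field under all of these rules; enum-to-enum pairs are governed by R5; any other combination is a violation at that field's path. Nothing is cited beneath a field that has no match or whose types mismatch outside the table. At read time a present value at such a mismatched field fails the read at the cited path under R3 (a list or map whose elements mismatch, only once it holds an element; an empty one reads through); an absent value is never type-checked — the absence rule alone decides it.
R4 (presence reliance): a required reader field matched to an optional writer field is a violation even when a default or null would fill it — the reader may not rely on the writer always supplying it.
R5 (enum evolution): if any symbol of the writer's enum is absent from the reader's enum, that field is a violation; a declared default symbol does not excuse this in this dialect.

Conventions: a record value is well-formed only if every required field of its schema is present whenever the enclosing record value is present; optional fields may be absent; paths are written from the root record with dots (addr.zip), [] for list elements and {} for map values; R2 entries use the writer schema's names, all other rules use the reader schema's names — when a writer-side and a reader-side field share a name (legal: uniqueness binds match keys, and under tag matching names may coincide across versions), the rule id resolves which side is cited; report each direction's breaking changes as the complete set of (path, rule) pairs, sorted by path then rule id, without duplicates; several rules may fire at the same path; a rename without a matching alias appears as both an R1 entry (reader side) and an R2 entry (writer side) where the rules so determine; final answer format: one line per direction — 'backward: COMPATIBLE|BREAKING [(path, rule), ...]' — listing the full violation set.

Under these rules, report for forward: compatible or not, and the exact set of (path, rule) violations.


each type pair in Account: writer, then reader
forward pass over Account, reader schema v1, writer schema v2:
  kind: paired with writer kind (Kind -> Kind; writer optional)
  meta: paired with writer meta (Address -> Address; writer optional)
  rating: paired with writer rating (float64 -> float64; writer required)
  retries: paired with writer retries (int64 -> int64; writer required)
  score: paired with writer weight (float32 -> float32; writer required)
  balance: paired with writer balance (float64 -> float64; writer optional)
  writer field blob has no reader counterpart
  meta.factor: no writer-side match
  meta.latitude: paired with writer meta.latitude (float64 -> float64; writer required)
  meta.weight: paired with writer meta.weight (bytes -> float64; writer optional)
  R1 fires at meta.factor
  R3 fires at meta.weight
  => 2 violation(s): forward is BREAKING for Account
checking off the Account differences that do not matter here:
  added field blob to record Account: required bytes, tag 28 (in v2 it sits last) -> fires only in the backward direction of Account, which is not asked here
  renamed field score to weight in record Account (alias score declared on the renamed field) -> no rule fires on it in Account's dialect; the asked verdict holds
  field retries in record Account: optional changed to required -> fires only in the backward direction of Account, which is not asked here

forward: BREAKING [(meta.factor, R1), (meta.weight, R3)]


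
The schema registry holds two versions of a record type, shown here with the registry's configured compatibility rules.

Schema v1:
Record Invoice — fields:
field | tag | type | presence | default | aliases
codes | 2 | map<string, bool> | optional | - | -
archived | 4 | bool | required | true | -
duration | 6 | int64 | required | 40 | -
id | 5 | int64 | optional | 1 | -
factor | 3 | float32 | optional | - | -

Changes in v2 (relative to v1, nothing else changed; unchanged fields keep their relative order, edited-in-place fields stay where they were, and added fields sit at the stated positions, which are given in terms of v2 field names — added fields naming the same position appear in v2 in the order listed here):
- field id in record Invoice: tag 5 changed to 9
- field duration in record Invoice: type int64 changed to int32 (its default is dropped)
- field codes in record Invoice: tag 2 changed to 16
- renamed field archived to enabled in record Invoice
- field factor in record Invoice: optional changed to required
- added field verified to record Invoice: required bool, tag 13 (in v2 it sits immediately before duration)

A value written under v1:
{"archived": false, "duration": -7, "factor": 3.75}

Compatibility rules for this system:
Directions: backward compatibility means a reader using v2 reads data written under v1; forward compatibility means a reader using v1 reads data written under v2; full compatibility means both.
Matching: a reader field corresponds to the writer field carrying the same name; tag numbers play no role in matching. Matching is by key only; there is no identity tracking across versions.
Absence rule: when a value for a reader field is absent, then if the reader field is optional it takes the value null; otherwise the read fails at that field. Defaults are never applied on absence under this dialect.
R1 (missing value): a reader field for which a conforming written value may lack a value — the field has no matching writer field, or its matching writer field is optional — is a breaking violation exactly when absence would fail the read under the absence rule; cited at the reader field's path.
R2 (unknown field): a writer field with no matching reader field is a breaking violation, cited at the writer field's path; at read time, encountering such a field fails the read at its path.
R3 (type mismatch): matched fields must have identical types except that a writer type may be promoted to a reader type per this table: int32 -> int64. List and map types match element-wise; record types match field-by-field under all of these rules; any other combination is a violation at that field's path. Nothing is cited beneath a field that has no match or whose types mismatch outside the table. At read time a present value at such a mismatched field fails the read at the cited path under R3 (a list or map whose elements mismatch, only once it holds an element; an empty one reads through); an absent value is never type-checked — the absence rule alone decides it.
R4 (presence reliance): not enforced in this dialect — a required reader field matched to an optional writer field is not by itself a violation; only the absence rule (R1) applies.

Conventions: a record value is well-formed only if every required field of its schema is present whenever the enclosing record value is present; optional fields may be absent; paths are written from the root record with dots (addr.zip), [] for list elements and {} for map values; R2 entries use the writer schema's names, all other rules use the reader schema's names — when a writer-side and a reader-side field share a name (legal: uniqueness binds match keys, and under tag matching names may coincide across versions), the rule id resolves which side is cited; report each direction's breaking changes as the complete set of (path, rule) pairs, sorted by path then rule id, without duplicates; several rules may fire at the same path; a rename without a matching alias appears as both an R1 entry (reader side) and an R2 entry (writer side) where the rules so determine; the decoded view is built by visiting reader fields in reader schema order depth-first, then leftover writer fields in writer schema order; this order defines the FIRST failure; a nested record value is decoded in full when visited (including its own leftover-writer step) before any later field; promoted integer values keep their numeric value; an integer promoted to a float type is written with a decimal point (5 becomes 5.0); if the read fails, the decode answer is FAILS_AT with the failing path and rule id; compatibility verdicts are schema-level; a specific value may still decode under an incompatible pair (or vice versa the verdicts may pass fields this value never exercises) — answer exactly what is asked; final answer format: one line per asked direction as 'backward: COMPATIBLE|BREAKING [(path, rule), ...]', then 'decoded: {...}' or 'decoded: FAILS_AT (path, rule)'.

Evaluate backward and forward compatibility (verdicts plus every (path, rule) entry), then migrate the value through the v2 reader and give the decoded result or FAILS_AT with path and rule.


arrows below run writer -> reader for Invoice
checking backward for Invoice: reader v2 against writer v1:
  writer optional, map<string, bool> -> map<string, bool>: reader codes maps from writer codes
  enabled has no writer counterpart
  verified has no writer counterpart
  writer required, int64 -> int32: reader duration maps from writer duration
  writer optional, int64 -> int64: reader id maps from writer id
  writer optional, float32 -> float32: reader factor maps from writer factor
  writer field archived has no reader counterpart
  R2 fires at archived
  R3 fires at duration
  R1 fires at enabled
  R1 fires at factor
  R1 fires at verified
  => backward verdict for Invoice: BREAKING, 5 violation(s)
checking forward for Invoice: reader v1 against writer v2:
  writer optional, map<string, bool> -> map<string, bool>: reader codes maps from writer codes
  archived has no writer counterpart
  writer required, int32 -> int64: reader duration maps from writer duration
  writer optional, int64 -> int64: reader id maps from writer id
  writer required, float32 -> float32: reader factor maps from writer factor
  writer field enabled has no reader counterpart
  writer field verified has no reader counterpart
  R1 fires at archived
  R2 fires at enabled
  R2 fires at verified
  => forward verdict for Invoice: BREAKING, 3 violation(s)
decoding the Invoice value with the v2 reader:
  codes := null (missing; optional => null)
  read fails at enabled under R1 (no fill)
  => FAILS_AT (enabled, R1)

backward: BREAKING [(archived, R2), (duration, R3), (enabled, R1), (factor, R1), (verified, R1)]; forward: BREAKING [(archived, R1), (enabled, R2), (verified, R2)]; decoded: FAILS_AT (enabled, R1)
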